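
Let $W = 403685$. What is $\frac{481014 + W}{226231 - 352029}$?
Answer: $- \frac{884699}{125798} \approx -7.0327$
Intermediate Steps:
$\frac{481014 + W}{226231 - 352029} = \frac{481014 + 403685}{226231 - 352029} = \frac{884699}{-125798} = 884699 \left(- \frac{1}{125798}\right) = - \frac{884699}{125798}$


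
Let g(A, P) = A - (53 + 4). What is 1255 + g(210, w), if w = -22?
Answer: 1408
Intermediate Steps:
g(A, P) = -57 + A (g(A, P) = A - 1*57 = A - 57 = -57 + A)
1255 + g(210, w) = 1255 + (-57 + 210) = 1255 + 153 = 1408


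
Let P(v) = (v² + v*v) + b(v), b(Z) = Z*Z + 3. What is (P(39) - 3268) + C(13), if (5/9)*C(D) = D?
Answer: 6607/5 ≈ 1321.4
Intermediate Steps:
b(Z) = 3 + Z² (b(Z) = Z² + 3 = 3 + Z²)
P(v) = 3 + 3*v² (P(v) = (v² + v*v) + (3 + v²) = (v² + v²) + (3 + v²) = 2*v² + (3 + v²) = 3 + 3*v²)
C(D) = 9*D/5
(P(39) - 3268) + C(13) = ((3 + 3*39²) - 3268) + (9/5)*13 = ((3 + 3*1521) - 3268) + 117/5 = ((3 + 4563) - 3268) + 117/5 = (4566 - 3268) + 117/5 = 1298 + 117/5 = 6607/5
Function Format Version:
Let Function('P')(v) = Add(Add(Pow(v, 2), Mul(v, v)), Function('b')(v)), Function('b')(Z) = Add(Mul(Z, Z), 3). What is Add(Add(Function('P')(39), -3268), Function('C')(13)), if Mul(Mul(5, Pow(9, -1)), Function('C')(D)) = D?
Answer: Rational(6607, 5) ≈ 1321.4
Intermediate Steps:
Function('b')(Z) = Add(3, Pow(Z, 2)) (Function('b')(Z) = Add(Pow(Z, 2), 3) = Add(3, Pow(Z, 2)))
Function('P')(v) = Add(3, Mul(3, Pow(v, 2))) (Function('P')(v) = Add(Add(Pow(v, 2), Mul(v, v)), Add(3, Pow(v, 2))) = Add(Add(Pow(v, 2), Pow(v, 2)), Add(3, Pow(v, 2))) = Add(Mul(2, Pow(v, 2)), Add(3, Pow(v, 2))) = Add(3, Mul(3, Pow(v, 2))))
Function('C')(D) = Mul(Rational(9, 5), D)
Add(Add(Function('P')(39), -3268), Function('C')(13)) = Add(Add(Add(3, Mul(3, Pow(39, 2))), -3268), Mul(Rational(9, 5), 13)) = Add(Add(Add(3, Mul(3, 1521)), -3268), Rational(117, 5)) = Add(Add(Add(3, 4563), -3268), Rational(117, 5)) = Add(Add(4566, -3268), Rational(117, 5)) = Add(1298, Rational(117, 5)) = Rational(6607, 5)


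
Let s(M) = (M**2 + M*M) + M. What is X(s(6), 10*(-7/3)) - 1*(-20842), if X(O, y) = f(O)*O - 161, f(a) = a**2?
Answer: 495233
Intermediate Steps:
s(M) = M + 2*M**2 (s(M) = (M**2 + M**2) + M = 2*M**2 + M = M + 2*M**2)
X(O, y) = -161 + O**3 (X(O, y) = O**2*O - 161 = O**3 - 161 = -161 + O**3)
X(s(6), 10*(-7/3)) - 1*(-20842) = (-161 + (6*(1 + 2*6))**3) - 1*(-20842) = (-161 + (6*(1 + 12))**3) + 20842 = (-161 + (6*13)**3) + 20842 = (-161 + 78**3) + 20842 = (-161 + 474552) + 20842 = 474391 + 20842 = 495233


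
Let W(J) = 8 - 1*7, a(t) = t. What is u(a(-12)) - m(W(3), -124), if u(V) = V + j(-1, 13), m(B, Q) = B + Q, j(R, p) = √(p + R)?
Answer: 111 + 2*√3 ≈ 114.46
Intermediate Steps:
j(R, p) = √(R + p)
W(J) = 1 (W(J) = 8 - 7 = 1)
u(V) = V + 2*√3 (u(V) = V + √(-1 + 13) = V + √12 = V + 2*√3)
u(a(-12)) - m(W(3), -124) = (-12 + 2*√3) - (1 - 124) = (-12 + 2*√3) - 1*(-123) = (-12 + 2*√3) + 123 = 111 + 2*√3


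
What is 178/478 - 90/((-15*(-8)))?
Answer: -361/956 ≈ -0.37761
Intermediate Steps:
178/478 - 90/((-15*(-8))) = 178*(1/478) - 90/120 = 89/239 - 90*1/120 = 89/239 - ¾ = -361/956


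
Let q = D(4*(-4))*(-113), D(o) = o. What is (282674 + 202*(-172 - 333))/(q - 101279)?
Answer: -180664/99471 ≈ -1.8162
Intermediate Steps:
q = 1808 (q = (4*(-4))*(-113) = -16*(-113) = 1808)
(282674 + 202*(-172 - 333))/(q - 101279) = (282674 + 202*(-172 - 333))/(1808 - 101279) = (282674 + 202*(-505))/(-99471) = (282674 - 102010)*(-1/99471) = 180664*(-1/99471) = -180664/99471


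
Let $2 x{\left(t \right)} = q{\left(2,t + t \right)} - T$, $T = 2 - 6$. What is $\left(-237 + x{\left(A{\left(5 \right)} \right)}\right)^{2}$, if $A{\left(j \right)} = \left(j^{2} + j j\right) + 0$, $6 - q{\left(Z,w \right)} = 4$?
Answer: $54756$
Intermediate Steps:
$q{\left(Z,w \right)} = 2$ ($q{\left(Z,w \right)} = 6 - 4 = 2$)
$T = -4$ ($T = 2 - 6 = -4$)
$A{\left(j \right)} = 2 j^{2}$ ($A{\left(j \right)} = \left(j^{2} + j^{2}\right) + 0 = 2 j^{2} + 0 = 2 j^{2}$)
$x{\left(t \right)} = 3$ ($x{\left(t \right)} = \frac{2 - -4}{2} = \frac{2 + 4}{2} = \frac{1}{2} \cdot 6 = 3$)
$\left(-237 + x{\left(A{\left(5 \right)} \right)}\right)^{2} = \left(-237 + 3\right)^{2} = \left(-234\right)^{2} = 54756$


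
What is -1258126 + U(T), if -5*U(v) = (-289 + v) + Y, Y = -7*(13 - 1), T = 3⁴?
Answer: -6290338/5 ≈ -1.2581e+6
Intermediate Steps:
T = 81
Y = -84 (Y = -7*12 = -84)
U(v) = 373/5 - v/5 (U(v) = -((-289 + v) - 84)/5 = -(-373 + v)/5 = 373/5 - v/5)
-1258126 + U(T) = -1258126 + (373/5 - ⅕*81) = -1258126 + (373/5 - 81/5) = -1258126 + 292/5 = -6290338/5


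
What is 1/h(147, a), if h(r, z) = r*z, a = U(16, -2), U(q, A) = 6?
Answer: 1/882 ≈ 0.0011338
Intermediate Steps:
a = 6
1/h(147, a) = 1/(147*6) = 1/882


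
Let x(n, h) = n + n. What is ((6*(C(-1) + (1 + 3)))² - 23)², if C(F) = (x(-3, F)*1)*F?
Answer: 12794929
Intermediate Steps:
x(n, h) = 2*n
C(F) = -6*F (C(F) = ((2*(-3))*1)*F = (-6*1)*F = -6*F)
((6*(C(-1) + (1 + 3)))² - 23)² = ((6*(-6*(-1) + (1 + 3)))² - 23)² = ((6*(6 + 4))² - 23)² = ((6*10)² - 23)² = (60² - 23)² = (3600 - 23)² = 3577² = 12794929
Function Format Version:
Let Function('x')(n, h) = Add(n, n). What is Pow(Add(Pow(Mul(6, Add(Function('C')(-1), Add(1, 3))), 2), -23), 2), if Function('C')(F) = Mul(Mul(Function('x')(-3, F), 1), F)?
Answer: 12794929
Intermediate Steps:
Function('x')(n, h) = Mul(2, n)
Function('C')(F) = Mul(-6, F) (Function('C')(F) = Mul(Mul(Mul(2, -3), 1), F) = Mul(Mul(-6, 1), F) = Mul(-6, F))
Pow(Add(Pow(Mul(6, Add(Function('C')(-1), Add(1, 3))), 2), -23), 2) = Pow(Add(Pow(Mul(6, Add(Mul(-6, -1), Add(1, 3))), 2), -23), 2) = Pow(Add(Pow(Mul(6, Add(6, 4)), 2), -23), 2) = Pow(Add(Pow(Mul(6, 10), 2), -23), 2) = Pow(Add(Pow(60, 2), -23), 2) = Pow(Add(3600, -23), 2) = Pow(3577, 2) = 12794929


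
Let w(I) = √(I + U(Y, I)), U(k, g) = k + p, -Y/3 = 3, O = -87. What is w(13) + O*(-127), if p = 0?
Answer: 11051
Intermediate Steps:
Y = -9 (Y = -3*3 = -9)
U(k, g) = k (U(k, g) = k + 0 = k)
w(I) = √(-9 + I) (w(I) = √(I - 9) = √(-9 + I))
w(13) + O*(-127) = √(-9 + 13) - 87*(-127) = √4 + 11049 = 2 + 11049 = 11051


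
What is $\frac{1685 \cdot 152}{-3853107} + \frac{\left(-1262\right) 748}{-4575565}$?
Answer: $\frac{2465346825632}{17630141530455} \approx 0.13984$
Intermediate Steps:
$\frac{1685 \cdot 152}{-3853107} + \frac{\left(-1262\right) 748}{-4575565} = 256120 \left(- \frac{1}{3853107}\right) - - \frac{943976}{4575565} = - \frac{256120}{3853107} + \frac{943976}{4575565} = \frac{2465346825632}{17630141530455}$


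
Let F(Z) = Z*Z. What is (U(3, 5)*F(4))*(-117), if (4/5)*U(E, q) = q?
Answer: -11700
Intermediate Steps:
U(E, q) = 5*q/4
F(Z) = Z²
(U(3, 5)*F(4))*(-117) = (((5/4)*5)*4²)*(-117) = ((25/4)*16)*(-117) = 100*(-117) = -11700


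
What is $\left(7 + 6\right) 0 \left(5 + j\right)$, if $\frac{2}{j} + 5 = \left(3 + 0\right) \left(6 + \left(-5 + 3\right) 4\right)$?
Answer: $0$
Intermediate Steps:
$j = - \frac{2}{11}$ ($j = \frac{2}{-5 + \left(3 + 0\right) \left(6 + \left(-5 + 3\right) 4\right)} = \frac{2}{-5 + 3 \left(6 - 8\right)} = \frac{2}{-5 + 3 \left(-2\right)} = \frac{2}{-5 - 6} = \frac{2}{-11} = 2 \left(- \frac{1}{11}\right) = - \frac{2}{11} \approx -0.18182$)
$\left(7 + 6\right) 0 \left(5 + j\right) = \left(7 + 6\right) 0 \left(5 - \frac{2}{11}\right) = 13 \cdot 0 \cdot \frac{53}{11} = 13 \cdot 0 = 0$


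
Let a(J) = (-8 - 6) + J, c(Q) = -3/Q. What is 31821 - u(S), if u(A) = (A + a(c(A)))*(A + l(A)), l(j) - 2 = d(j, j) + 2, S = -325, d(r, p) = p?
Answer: -60829287/325 ≈ -1.8717e+5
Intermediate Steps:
l(j) = 4 + j (l(j) = 2 + (j + 2) = 2 + (2 + j) = 4 + j)
a(J) = -14 + J
u(A) = (4 + 2*A)*(-14 + A - 3/A) (u(A) = (A + (-14 - 3/A))*(A + (4 + A)) = (-14 + A - 3/A)*(4 + 2*A) = (4 + 2*A)*(-14 + A - 3/A))
31821 - u(S) = 31821 - (-62 - 24*(-325) - 12/(-325) + 2*(-325)**2) = 31821 - (-62 + 7800 - 12*(-1/325) + 2*105625) = 31821 - (-62 + 7800 + 12/325 + 211250) = 31821 - 1*71171112/325 = 31821 - 71171112/325 = -60829287/325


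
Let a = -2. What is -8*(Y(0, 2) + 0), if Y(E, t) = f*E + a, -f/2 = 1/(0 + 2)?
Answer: 16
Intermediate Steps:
f = -1 (f = -2/(0 + 2) = -2/2 = -2*1/2 = -1)
Y(E, t) = -2 - E (Y(E, t) = -E - 2 = -2 - E)
-8*(Y(0, 2) + 0) = -8*((-2 - 1*0) + 0) = -8*((-2 + 0) + 0) = -8*(-2 + 0) = -8*(-2) = 16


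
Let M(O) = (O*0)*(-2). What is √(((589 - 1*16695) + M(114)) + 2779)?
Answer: I*√13327 ≈ 115.44*I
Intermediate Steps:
M(O) = 0 (M(O) = 0*(-2) = 0)
√(((589 - 1*16695) + M(114)) + 2779) = √(((589 - 1*16695) + 0) + 2779) = √(((589 - 16695) + 0) + 2779) = √((-16106 + 0) + 2779) = √(-16106 + 2779) = √(-13327) = I*√13327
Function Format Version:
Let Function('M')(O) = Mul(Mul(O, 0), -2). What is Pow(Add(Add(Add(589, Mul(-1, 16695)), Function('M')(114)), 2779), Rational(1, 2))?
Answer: Mul(I, Pow(13327, Rational(1, 2))) ≈ Mul(115.44, I)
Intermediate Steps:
Function('M')(O) = 0 (Function('M')(O) = Mul(0, -2) = 0)
Pow(Add(Add(Add(589, Mul(-1, 16695)), Function('M')(114)), 2779), Rational(1, 2)) = Pow(Add(Add(Add(589, Mul(-1, 16695)), 0), 2779), Rational(1, 2)) = Pow(Add(Add(Add(589, -16695), 0), 2779), Rational(1, 2)) = Pow(Add(Add(-16106, 0), 2779), Rational(1, 2)) = Pow(Add(-16106, 2779), Rational(1, 2)) = Pow(-13327, Rational(1, 2)) = Mul(I, Pow(13327, Rational(1, 2)))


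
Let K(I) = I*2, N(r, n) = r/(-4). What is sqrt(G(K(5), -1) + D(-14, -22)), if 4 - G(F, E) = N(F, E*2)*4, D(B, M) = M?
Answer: 2*I*sqrt(2) ≈ 2.8284*I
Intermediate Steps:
N(r, n) = -r/4 (N(r, n) = r*(-1/4) = -r/4)
K(I) = 2*I
G(F, E) = 4 + F (G(F, E) = 4 - (-F/4)*4 = 4 - (-1)*F = 4 + F)
sqrt(G(K(5), -1) + D(-14, -22)) = sqrt((4 + 2*5) - 22) = sqrt((4 + 10) - 22) = sqrt(14 - 22) = sqrt(-8) = 2*I*sqrt(2)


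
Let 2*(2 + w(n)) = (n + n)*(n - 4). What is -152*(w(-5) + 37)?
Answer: -12160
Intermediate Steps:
w(n) = -2 + n*(-4 + n) (w(n) = -2 + ((n + n)*(n - 4))/2 = -2 + ((2*n)*(-4 + n))/2 = -2 + (2*n*(-4 + n))/2 = -2 + n*(-4 + n))
-152*(w(-5) + 37) = -152*((-2 + (-5)² - 4*(-5)) + 37) = -152*((-2 + 25 + 20) + 37) = -152*(43 + 37) = -152*80 = -12160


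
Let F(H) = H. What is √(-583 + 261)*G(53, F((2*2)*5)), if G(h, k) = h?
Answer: 53*I*√322 ≈ 951.05*I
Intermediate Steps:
√(-583 + 261)*G(53, F((2*2)*5)) = √(-583 + 261)*53 = √(-322)*53 = (I*√322)*53 = 53*I*√322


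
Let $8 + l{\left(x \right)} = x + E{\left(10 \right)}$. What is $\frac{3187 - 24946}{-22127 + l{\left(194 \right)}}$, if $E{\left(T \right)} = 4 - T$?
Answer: $\frac{21759}{21947} \approx 0.99143$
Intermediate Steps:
$l{\left(x \right)} = -14 + x$ ($l{\left(x \right)} = -8 + \left(x + \left(4 - 10\right)\right) = -8 + \left(x - 6\right) = -8 + \left(-6 + x\right) = -14 + x$)
$\frac{3187 - 24946}{-22127 + l{\left(194 \right)}} = \frac{3187 - 24946}{-22127 + \left(-14 + 194\right)} = - \frac{21759}{-22127 + 180} = - \frac{21759}{-21947} = \left(-21759\right) \left(- \frac{1}{21947}\right) = \frac{21759}{21947}$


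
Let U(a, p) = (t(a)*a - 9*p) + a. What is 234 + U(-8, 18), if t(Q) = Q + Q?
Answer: 192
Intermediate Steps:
t(Q) = 2*Q
U(a, p) = a - 9*p + 2*a² (U(a, p) = ((2*a)*a - 9*p) + a = (2*a² - 9*p) + a = (-9*p + 2*a²) + a = a - 9*p + 2*a²)
234 + U(-8, 18) = 234 + (-8 - 9*18 + 2*(-8)²) = 234 + (-8 - 162 + 2*64) = 234 + (-8 - 162 + 128) = 234 - 42 = 192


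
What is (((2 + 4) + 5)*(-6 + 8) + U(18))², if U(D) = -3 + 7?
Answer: 676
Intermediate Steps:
U(D) = 4
(((2 + 4) + 5)*(-6 + 8) + U(18))² = (((2 + 4) + 5)*(-6 + 8) + 4)² = ((6 + 5)*2 + 4)² = (11*2 + 4)² = (22 + 4)² = 26² = 676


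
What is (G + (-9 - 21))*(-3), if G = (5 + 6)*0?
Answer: 90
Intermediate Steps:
G = 0 (G = 11*0 = 0)
(G + (-9 - 21))*(-3) = (0 + (-9 - 21))*(-3) = (0 - 30)*(-3) = -30*(-3) = 90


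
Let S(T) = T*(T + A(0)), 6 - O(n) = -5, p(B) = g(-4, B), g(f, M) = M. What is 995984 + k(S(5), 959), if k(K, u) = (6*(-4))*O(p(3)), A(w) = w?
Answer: 995720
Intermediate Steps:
p(B) = B
O(n) = 11 (O(n) = 6 - 1*(-5) = 6 + 5 = 11)
S(T) = T² (S(T) = T*(T + 0) = T*T = T²)
k(K, u) = -264 (k(K, u) = (6*(-4))*11 = -24*11 = -264)
995984 + k(S(5), 959) = 995984 - 264 = 995720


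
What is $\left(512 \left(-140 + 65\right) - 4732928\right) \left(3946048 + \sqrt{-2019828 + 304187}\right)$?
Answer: $-18827889311744 - 4771328 i \sqrt{1715641} \approx -1.8828 \cdot 10^{13} - 6.2496 \cdot 10^{9} i$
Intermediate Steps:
$\left(512 \left(-140 + 65\right) - 4732928\right) \left(3946048 + \sqrt{-2019828 + 304187}\right) = \left(512 \left(-75\right) - 4732928\right) \left(3946048 + \sqrt{-1715641}\right) = \left(-38400 - 4732928\right) \left(3946048 + i \sqrt{1715641}\right) = - 4771328 \left(3946048 + i \sqrt{1715641}\right) = -18827889311744 - 4771328 i \sqrt{1715641}$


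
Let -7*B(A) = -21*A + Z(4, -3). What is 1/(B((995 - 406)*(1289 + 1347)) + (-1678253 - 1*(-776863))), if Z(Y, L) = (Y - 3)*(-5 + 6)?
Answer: 7/26294953 ≈ 2.6621e-7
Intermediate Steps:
Z(Y, L) = -3 + Y (Z(Y, L) = (-3 + Y)*1 = -3 + Y)
B(A) = -1/7 + 3*A (B(A) = -(-21*A + (-3 + 4))/7 = -(-21*A + 1)/7 = -(1 - 21*A)/7 = -1/7 + 3*A)
1/(B((995 - 406)*(1289 + 1347)) + (-1678253 - 1*(-776863))) = 1/((-1/7 + 3*((995 - 406)*(1289 + 1347))) + (-1678253 - 1*(-776863))) = 1/((-1/7 + 3*(589*2636)) + (-1678253 + 776863)) = 1/((-1/7 + 3*1552604) - 901390) = 1/((-1/7 + 4657812) - 901390) = 1/(32604683/7 - 901390) = 1/(26294953/7) = 7/26294953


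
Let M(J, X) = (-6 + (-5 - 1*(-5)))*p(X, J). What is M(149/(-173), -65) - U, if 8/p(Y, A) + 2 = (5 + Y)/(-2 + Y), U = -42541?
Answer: 1575625/37 ≈ 42584.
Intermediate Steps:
p(Y, A) = 8/(-2 + (5 + Y)/(-2 + Y))
M(J, X) = -48*(2 - X)/(-9 + X) (M(J, X) = (-6 + (-5 - 1*(-5)))*(8*(2 - X)/(-9 + X)) = (-6 + (-5 + 5))*(8*(2 - X)/(-9 + X)) = (-6 + 0)*(8*(2 - X)/(-9 + X)) = -48*(2 - X)/(-9 + X))
M(149/(-173), -65) - U = 48*(-2 - 65)/(-9 - 65) - 1*(-42541) = 48*(-67)/(-74) + 42541 = 48*(-1/74)*(-67) + 42541 = 1608/37 + 42541 = 1575625/37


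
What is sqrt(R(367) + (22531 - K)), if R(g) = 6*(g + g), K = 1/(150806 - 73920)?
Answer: sqrt(159225094110374)/76886 ≈ 164.12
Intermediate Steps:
K = 1/76886 ≈ 1.3006e-5
R(g) = 12*g (R(g) = 6*(2*g) = 12*g)
sqrt(R(367) + (22531 - K)) = sqrt(12*367 + (22531 - 1*1/76886)) = sqrt(4404 + (22531 - 1/76886)) = sqrt(4404 + 1732318465/76886) = sqrt(2070924409/76886) = sqrt(159225094110374)/76886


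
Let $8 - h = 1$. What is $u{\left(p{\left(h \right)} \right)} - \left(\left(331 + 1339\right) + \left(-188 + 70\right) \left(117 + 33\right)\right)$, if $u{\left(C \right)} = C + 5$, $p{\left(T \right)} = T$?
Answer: $16042$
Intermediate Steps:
$h = 7$ ($h = 8 - 1 = 7$)
$u{\left(C \right)} = 5 + C$
$u{\left(p{\left(h \right)} \right)} - \left(\left(331 + 1339\right) + \left(-188 + 70\right) \left(117 + 33\right)\right) = \left(5 + 7\right) - \left(\left(331 + 1339\right) + \left(-188 + 70\right) \left(117 + 33\right)\right) = 12 - \left(1670 - 17700\right) = 12 - -16030 = 12 + 16030 = 16042$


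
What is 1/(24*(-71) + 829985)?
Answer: 1/828281 ≈ 1.2073e-6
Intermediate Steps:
1/(24*(-71) + 829985) = 1/(-1704 + 829985) = 1/828281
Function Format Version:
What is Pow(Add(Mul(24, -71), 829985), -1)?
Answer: Rational(1, 828281) ≈ 1.2073e-6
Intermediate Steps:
Pow(Add(Mul(24, -71), 829985), -1) = Pow(Add(-1704, 829985), -1) = Pow(828281, -1) = Rational(1, 828281)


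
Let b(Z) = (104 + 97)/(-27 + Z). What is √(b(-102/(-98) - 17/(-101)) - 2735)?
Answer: I*√44684807435546/127639 ≈ 52.372*I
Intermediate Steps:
b(Z) = 201/(-27 + Z)
√(b(-102/(-98) - 17/(-101)) - 2735) = √(201/(-27 + (-102/(-98) - 17/(-101))) - 2735) = √(201/(-27 + (-102*(-1/98) - 17*(-1/101))) - 2735) = √(201/(-27 + (51/49 + 17/101)) - 2735) = √(201/(-27 + 5984/4949) - 2735) = √(201/(-127639/4949) - 2735) = √(201*(-4949/127639) - 2735) = √(-994749/127639 - 2735) = √(-350087414/127639) = I*√44684807435546/127639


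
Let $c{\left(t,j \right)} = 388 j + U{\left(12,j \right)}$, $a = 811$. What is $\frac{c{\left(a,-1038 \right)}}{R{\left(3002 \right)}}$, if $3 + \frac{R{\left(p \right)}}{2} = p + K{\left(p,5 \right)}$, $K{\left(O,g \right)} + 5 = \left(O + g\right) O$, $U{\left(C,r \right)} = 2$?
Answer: $- \frac{201371}{9030008} \approx -0.0223$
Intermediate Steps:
$K{\left(O,g \right)} = -5 + O \left(O + g\right)$ ($K{\left(O,g \right)} = -5 + \left(O + g\right) O = -5 + O \left(O + g\right)$)
$R{\left(p \right)} = -16 + 2 p^{2} + 12 p$ ($R{\left(p \right)} = -6 + 2 \left(p + \left(-5 + p^{2} + p 5\right)\right) = -6 + 2 \left(p + \left(-5 + p^{2} + 5 p\right)\right) = -6 + 2 \left(-5 + p^{2} + 6 p\right) = -6 + \left(-10 + 2 p^{2} + 12 p\right) = -16 + 2 p^{2} + 12 p$)
$c{\left(t,j \right)} = 2 + 388 j$ ($c{\left(t,j \right)} = 388 j + 2 = 2 + 388 j$)
$\frac{c{\left(a,-1038 \right)}}{R{\left(3002 \right)}} = \frac{2 + 388 \left(-1038\right)}{-16 + 2 \cdot 3002^{2} + 12 \cdot 3002} = \frac{2 - 402744}{-16 + 2 \cdot 9012004 + 36024} = - \frac{402742}{-16 + 18024008 + 36024} = - \frac{402742}{18060016} = \left(-402742\right) \frac{1}{18060016} = - \frac{201371}{9030008}$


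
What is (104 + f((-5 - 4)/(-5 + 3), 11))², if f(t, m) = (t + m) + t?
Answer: 15376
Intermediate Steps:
f(t, m) = m + 2*t (f(t, m) = (m + t) + t = m + 2*t)
(104 + f((-5 - 4)/(-5 + 3), 11))² = (104 + (11 + 2*((-5 - 4)/(-5 + 3))))² = (104 + (11 + 2*(-9/(-2))))² = (104 + (11 + 2*(-9*(-½))))² = (104 + (11 + 2*(9/2)))² = (104 + (11 + 9))² = (104 + 20)² = 124² = 15376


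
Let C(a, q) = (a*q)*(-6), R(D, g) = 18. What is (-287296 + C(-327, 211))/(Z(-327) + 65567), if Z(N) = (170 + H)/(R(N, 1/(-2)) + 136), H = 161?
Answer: 19509644/10097649 ≈ 1.9321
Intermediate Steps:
C(a, q) = -6*a*q
Z(N) = 331/154 (Z(N) = (170 + 161)/(18 + 136) = 331/154)
(-287296 + C(-327, 211))/(Z(-327) + 65567) = (-287296 - 6*(-327)*211)/(331/154 + 65567) = (-287296 + 413982)/(10097649/154) = 126686*(154/10097649) = 19509644/10097649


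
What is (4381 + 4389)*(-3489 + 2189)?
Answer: -11401000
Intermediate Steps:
(4381 + 4389)*(-3489 + 2189) = 8770*(-1300) = -11401000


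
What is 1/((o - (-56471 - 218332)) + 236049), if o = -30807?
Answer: 1/480045 ≈ 2.0831e-6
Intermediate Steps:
1/((o - (-56471 - 218332)) + 236049) = 1/((-30807 - (-56471 - 218332)) + 236049) = 1/((-30807 - 1*(-274803)) + 236049) = 1/((-30807 + 274803) + 236049) = 1/(243996 + 236049) = 1/480045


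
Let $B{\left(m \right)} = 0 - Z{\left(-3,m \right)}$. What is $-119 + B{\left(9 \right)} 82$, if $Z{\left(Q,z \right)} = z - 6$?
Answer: $-365$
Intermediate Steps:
$Z{\left(Q,z \right)} = -6 + z$ ($Z{\left(Q,z \right)} = z - 6 = -6 + z$)
$B{\left(m \right)} = 6 - m$ ($B{\left(m \right)} = 0 - \left(-6 + m\right) = 6 - m$)
$-119 + B{\left(9 \right)} 82 = -119 + \left(6 - 9\right) 82 = -119 - 246 = -365$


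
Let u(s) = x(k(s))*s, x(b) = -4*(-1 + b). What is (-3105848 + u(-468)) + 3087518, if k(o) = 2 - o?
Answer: 859638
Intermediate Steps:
x(b) = 4 - 4*b
u(s) = s*(-4 + 4*s) (u(s) = (4 - 4*(2 - s))*s = (4 + (-8 + 4*s))*s = (-4 + 4*s)*s = s*(-4 + 4*s))
(-3105848 + u(-468)) + 3087518 = (-3105848 + 4*(-468)*(-1 - 468)) + 3087518 = (-3105848 + 4*(-468)*(-469)) + 3087518 = (-3105848 + 877968) + 3087518 = -2227880 + 3087518 = 859638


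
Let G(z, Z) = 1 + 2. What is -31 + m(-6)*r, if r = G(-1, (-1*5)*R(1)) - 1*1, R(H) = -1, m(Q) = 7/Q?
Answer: -100/3 ≈ -33.333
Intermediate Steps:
G(z, Z) = 3
r = 2 (r = 3 - 1*1 = 3 - 1 = 2)
-31 + m(-6)*r = -31 + (7/(-6))*2 = -31 + (7*(-⅙))*2 = -31 - 7/6*2 = -31 - 7/3 = -100/3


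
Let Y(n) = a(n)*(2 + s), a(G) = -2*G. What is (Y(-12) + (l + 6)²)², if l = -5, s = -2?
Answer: 1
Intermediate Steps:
Y(n) = 0 (Y(n) = (-2*n)*(2 - 2) = -2*n*0 = 0)
(Y(-12) + (l + 6)²)² = (0 + (-5 + 6)²)² = (0 + 1²)² = (0 + 1)² = 1² = 1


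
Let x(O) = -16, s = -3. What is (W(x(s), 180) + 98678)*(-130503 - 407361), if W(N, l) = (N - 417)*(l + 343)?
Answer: 68728799784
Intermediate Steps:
W(N, l) = (-417 + N)*(343 + l)
(W(x(s), 180) + 98678)*(-130503 - 407361) = ((-143031 - 417*180 + 343*(-16) - 16*180) + 98678)*(-130503 - 407361) = ((-143031 - 75060 - 5488 - 2880) + 98678)*(-537864) = (-226459 + 98678)*(-537864) = -127781*(-537864) = 68728799784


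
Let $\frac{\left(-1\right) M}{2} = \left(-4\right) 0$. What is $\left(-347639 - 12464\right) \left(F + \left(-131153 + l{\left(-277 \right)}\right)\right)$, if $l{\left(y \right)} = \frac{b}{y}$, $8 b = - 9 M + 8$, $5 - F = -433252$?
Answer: $- \frac{30134429849121}{277} \approx -1.0879 \cdot 10^{11}$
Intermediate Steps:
$F = 433257$ ($F = 5 - -433252 = 5 + 433252 = 433257$)
$M = 0$ ($M = - 2 \left(\left(-4\right) 0\right) = \left(-2\right) 0 = 0$)
$b = 1$ ($b = \frac{\left(-9\right) 0 + 8}{8} = \frac{0 + 8}{8} = \frac{1}{8} \cdot 8 = 1$)
$l{\left(y \right)} = \frac{1}{y}$ ($l{\left(y \right)} = 1 \frac{1}{y} = \frac{1}{y}$)
$\left(-347639 - 12464\right) \left(F + \left(-131153 + l{\left(-277 \right)}\right)\right) = \left(-347639 - 12464\right) \left(433257 - \left(131153 - \frac{1}{-277}\right)\right) = - 360103 \left(433257 - \frac{36329382}{277}\right) = \left(-360103\right) \frac{83682807}{277} = - \frac{30134429849121}{277}$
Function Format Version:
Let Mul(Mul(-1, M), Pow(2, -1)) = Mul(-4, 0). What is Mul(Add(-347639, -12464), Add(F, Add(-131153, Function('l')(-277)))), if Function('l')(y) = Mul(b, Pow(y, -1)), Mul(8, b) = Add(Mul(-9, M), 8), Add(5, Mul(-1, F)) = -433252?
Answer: Rational(-30134429849121, 277) ≈ -1.0879e+11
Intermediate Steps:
F = 433257 (F = Add(5, Mul(-1, -433252)) = Add(5, 433252) = 433257)
M = 0 (M = Mul(-2, Mul(-4, 0)) = Mul(-2, 0) = 0)
b = 1 (b = Mul(Rational(1, 8), Add(Mul(-9, 0), 8)) = Mul(Rational(1, 8), Add(0, 8)) = Mul(Rational(1, 8), 8) = 1)
Function('l')(y) = Pow(y, -1) (Function('l')(y) = Mul(1, Pow(y, -1)) = Pow(y, -1))
Mul(Add(-347639, -12464), Add(F, Add(-131153, Function('l')(-277)))) = Mul(Add(-347639, -12464), Add(433257, Add(-131153, Pow(-277, -1)))) = Mul(-360103, Add(433257, Add(-131153, Rational(-1, 277)))) = Mul(-360103, Add(433257, Rational(-36329382, 277))) = Mul(-360103, Rational(83682807, 277)) = Rational(-30134429849121, 277)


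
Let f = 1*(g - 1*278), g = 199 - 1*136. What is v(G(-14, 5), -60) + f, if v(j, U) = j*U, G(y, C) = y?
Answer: 625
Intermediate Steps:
g = 63 (g = 199 - 136 = 63)
v(j, U) = U*j
f = -215 (f = 1*(63 - 1*278) = 1*(63 - 278) = 1*(-215) = -215)
v(G(-14, 5), -60) + f = -60*(-14) - 215 = 840 - 215 = 625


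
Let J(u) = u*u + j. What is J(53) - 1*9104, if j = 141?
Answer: -6154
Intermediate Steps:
J(u) = 141 + u² (J(u) = u*u + 141 = u² + 141 = 141 + u²)
J(53) - 1*9104 = (141 + 53²) - 1*9104 = (141 + 2809) - 9104 = 2950 - 9104 = -6154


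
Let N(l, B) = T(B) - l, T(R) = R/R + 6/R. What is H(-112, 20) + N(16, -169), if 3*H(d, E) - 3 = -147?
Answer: -10653/169 ≈ -63.036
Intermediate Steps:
H(d, E) = -48 (H(d, E) = 1 + (⅓)*(-147) = 1 - 49 = -48)
T(R) = 1 + 6/R
N(l, B) = -l + (6 + B)/B (N(l, B) = (6 + B)/B - l = -l + (6 + B)/B)
H(-112, 20) + N(16, -169) = -48 + (1 - 1*16 + 6/(-169)) = -48 + (1 - 16 + 6*(-1/169)) = -48 + (1 - 16 - 6/169) = -48 - 2541/169 = -10653/169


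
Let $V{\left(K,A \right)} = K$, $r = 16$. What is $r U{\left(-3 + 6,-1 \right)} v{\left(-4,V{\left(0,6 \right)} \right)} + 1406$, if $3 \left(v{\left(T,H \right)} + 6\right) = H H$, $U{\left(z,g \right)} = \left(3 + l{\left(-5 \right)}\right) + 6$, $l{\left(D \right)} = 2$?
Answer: $350$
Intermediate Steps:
$U{\left(z,g \right)} = 11$ ($U{\left(z,g \right)} = \left(3 + 2\right) + 6 = 5 + 6 = 11$)
$v{\left(T,H \right)} = -6 + \frac{H^{2}}{3}$ ($v{\left(T,H \right)} = -6 + \frac{H H}{3} = -6 + \frac{H^{2}}{3}$)
$r U{\left(-3 + 6,-1 \right)} v{\left(-4,V{\left(0,6 \right)} \right)} + 1406 = 16 \cdot 11 \left(-6 + \frac{0^{2}}{3}\right) + 1406 = 176 \left(-6 + \frac{1}{3} \cdot 0\right) + 1406 = 176 \left(-6 + 0\right) + 1406 = 176 \left(-6\right) + 1406 = -1056 + 1406 = 350$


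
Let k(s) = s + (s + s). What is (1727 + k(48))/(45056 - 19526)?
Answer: 1871/25530 ≈ 0.073286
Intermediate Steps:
k(s) = 3*s (k(s) = s + 2*s = 3*s)
(1727 + k(48))/(45056 - 19526) = (1727 + 3*48)/(45056 - 19526) = (1727 + 144)/25530 = 1871*(1/25530) = 1871/25530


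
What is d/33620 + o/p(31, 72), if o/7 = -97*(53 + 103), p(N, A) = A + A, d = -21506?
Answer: -74255453/100860 ≈ -736.22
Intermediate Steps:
p(N, A) = 2*A
o = -105924 (o = 7*(-97*(53 + 103)) = 7*(-97*156) = 7*(-15132) = -105924)
d/33620 + o/p(31, 72) = -21506/33620 - 105924/(2*72) = -21506*1/33620 - 105924/144 = -10753/16810 - 105924*1/144 = -10753/16810 - 8827/12 = -74255453/100860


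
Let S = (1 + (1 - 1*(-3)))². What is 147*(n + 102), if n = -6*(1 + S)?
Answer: -7938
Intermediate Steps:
S = 25 (S = (1 + (1 + 3))² = (1 + 4)² = 5² = 25)
n = -156 (n = -6*(1 + 25) = -6*26 = -156)
147*(n + 102) = 147*(-156 + 102) = 147*(-54) = -7938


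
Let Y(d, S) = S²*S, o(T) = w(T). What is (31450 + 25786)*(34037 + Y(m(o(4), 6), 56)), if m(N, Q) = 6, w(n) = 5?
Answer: 11999699108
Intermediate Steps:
o(T) = 5
Y(d, S) = S³
(31450 + 25786)*(34037 + Y(m(o(4), 6), 56)) = (31450 + 25786)*(34037 + 56³) = 57236*(34037 + 175616) = 57236*209653 = 11999699108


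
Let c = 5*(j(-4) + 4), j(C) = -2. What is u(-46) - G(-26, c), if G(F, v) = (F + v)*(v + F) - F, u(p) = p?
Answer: -328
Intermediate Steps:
c = 10 (c = 5*(-2 + 4) = 5*2 = 10)
G(F, v) = (F + v)² - F (G(F, v) = (F + v)*(F + v) - F = (F + v)² - F)
u(-46) - G(-26, c) = -46 - ((-26 + 10)² - 1*(-26)) = -46 - ((-16)² + 26) = -46 - (256 + 26) = -46 - 1*282 = -46 - 282 = -328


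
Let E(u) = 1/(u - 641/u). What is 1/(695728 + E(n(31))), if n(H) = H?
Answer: 320/222632991 ≈ 1.4373e-6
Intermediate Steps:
1/(695728 + E(n(31))) = 1/(695728 + 31/(-641 + 31²)) = 1/(695728 + 31/(-641 + 961)) = 1/(695728 + 31/320) = 1/(222632991/320) = 320/222632991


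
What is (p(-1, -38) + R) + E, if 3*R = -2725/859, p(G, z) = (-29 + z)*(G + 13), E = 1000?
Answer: 502367/2577 ≈ 194.94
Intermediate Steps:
p(G, z) = (-29 + z)*(13 + G)
R = -2725/2577 (R = (-2725/859)/3 = (-2725*1/859)/3 = (⅓)*(-2725/859) = -2725/2577 ≈ -1.0574)
(p(-1, -38) + R) + E = ((-377 - 29*(-1) + 13*(-38) - 1*(-38)) - 2725/2577) + 1000 = ((-377 + 29 - 494 + 38) - 2725/2577) + 1000 = (-804 - 2725/2577) + 1000 = -2074633/2577 + 1000 = 502367/2577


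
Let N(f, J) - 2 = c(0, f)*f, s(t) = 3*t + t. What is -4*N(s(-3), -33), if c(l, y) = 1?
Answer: 40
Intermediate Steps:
s(t) = 4*t
N(f, J) = 2 + f (N(f, J) = 2 + 1*f = 2 + f)
-4*N(s(-3), -33) = -4*(2 + 4*(-3)) = -4*(2 - 12) = -4*(-10) = 40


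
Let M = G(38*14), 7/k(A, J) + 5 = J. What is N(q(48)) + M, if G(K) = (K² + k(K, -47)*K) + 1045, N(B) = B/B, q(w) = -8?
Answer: 3691979/13 ≈ 2.8400e+5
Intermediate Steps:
k(A, J) = 7/(-5 + J)
N(B) = 1
G(K) = 1045 + K² - 7*K/52 (G(K) = (K² + (7/(-5 - 47))*K) + 1045 = (K² + (7/(-52))*K) + 1045 = (K² + (7*(-1/52))*K) + 1045 = (K² - 7*K/52) + 1045 = 1045 + K² - 7*K/52)
M = 3691966/13 (M = 1045 + (38*14)² - 133*14/26 = 1045 + 532² - 7/52*532 = 1045 + 283024 - 931/13 = 3691966/13 ≈ 2.8400e+5)
N(q(48)) + M = 1 + 3691966/13 = 3691979/13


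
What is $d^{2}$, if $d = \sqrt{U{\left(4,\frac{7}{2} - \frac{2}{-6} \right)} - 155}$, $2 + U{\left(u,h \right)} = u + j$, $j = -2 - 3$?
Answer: $-158$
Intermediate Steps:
$j = -5$
$U{\left(u,h \right)} = -7 + u$ ($U{\left(u,h \right)} = -2 + \left(u - 5\right) = -2 + \left(-5 + u\right) = -7 + u$)
$d = i \sqrt{158}$ ($d = \sqrt{\left(-7 + 4\right) - 155} = \sqrt{-3 - 155} = \sqrt{-158} = i \sqrt{158} \approx 12.57 i$)
$d^{2} = \left(i \sqrt{158}\right)^{2} = -158$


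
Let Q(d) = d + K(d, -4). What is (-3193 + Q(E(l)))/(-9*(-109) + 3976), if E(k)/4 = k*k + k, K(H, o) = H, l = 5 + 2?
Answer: -2745/4957 ≈ -0.55376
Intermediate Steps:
l = 7
E(k) = 4*k + 4*k² (E(k) = 4*(k*k + k) = 4*(k² + k) = 4*(k + k²) = 4*k + 4*k²)
Q(d) = 2*d (Q(d) = d + d = 2*d)
(-3193 + Q(E(l)))/(-9*(-109) + 3976) = (-3193 + 2*(4*7*(1 + 7)))/(-9*(-109) + 3976) = (-3193 + 2*(4*7*8))/(981 + 3976) = (-3193 + 2*224)/4957 = (-3193 + 448)*(1/4957) = -2745*1/4957 = -2745/4957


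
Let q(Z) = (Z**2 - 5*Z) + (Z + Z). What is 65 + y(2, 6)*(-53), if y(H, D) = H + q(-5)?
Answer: -2161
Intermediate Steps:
q(Z) = Z**2 - 3*Z (q(Z) = (Z**2 - 5*Z) + 2*Z = Z**2 - 3*Z)
y(H, D) = 40 + H (y(H, D) = H - 5*(-3 - 5) = H - 5*(-8) = H + 40 = 40 + H)
65 + y(2, 6)*(-53) = 65 + (40 + 2)*(-53) = 65 + 42*(-53) = 65 - 2226 = -2161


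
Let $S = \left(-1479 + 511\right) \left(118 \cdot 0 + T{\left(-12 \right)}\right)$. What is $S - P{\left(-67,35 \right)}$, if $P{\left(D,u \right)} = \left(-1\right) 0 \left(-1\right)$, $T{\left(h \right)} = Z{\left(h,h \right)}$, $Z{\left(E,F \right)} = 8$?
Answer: $-7744$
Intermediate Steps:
$T{\left(h \right)} = 8$
$S = -7744$ ($S = \left(-1479 + 511\right) \left(118 \cdot 0 + 8\right) = - 968 \left(0 + 8\right) = \left(-968\right) 8 = -7744$)
$P{\left(D,u \right)} = 0$ ($P{\left(D,u \right)} = 0 \left(-1\right) = 0$)
$S - P{\left(-67,35 \right)} = -7744 - 0 = -7744 + 0 = -7744$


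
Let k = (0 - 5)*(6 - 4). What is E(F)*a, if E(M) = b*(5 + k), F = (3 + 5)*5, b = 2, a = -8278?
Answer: 82780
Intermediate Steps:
k = -10 (k = -5*2 = -10)
F = 40 (F = 8*5 = 40)
E(M) = -10 (E(M) = 2*(5 - 10) = 2*(-5) = -10)
E(F)*a = -10*(-8278) = 82780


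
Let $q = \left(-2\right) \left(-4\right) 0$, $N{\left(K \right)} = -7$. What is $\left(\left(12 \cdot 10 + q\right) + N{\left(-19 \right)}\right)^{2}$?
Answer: $12769$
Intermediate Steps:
$q = 0$ ($q = 8 \cdot 0 = 0$)
$\left(\left(12 \cdot 10 + q\right) + N{\left(-19 \right)}\right)^{2} = \left(\left(12 \cdot 10 + 0\right) - 7\right)^{2} = \left(\left(120 + 0\right) - 7\right)^{2} = \left(120 - 7\right)^{2} = 113^{2} = 12769$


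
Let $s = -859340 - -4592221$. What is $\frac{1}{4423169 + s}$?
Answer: $\frac{1}{8156050} \approx 1.2261 \cdot 10^{-7}$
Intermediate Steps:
$s = 3732881$ ($s = -859340 + 4592221 = 3732881$)
$\frac{1}{4423169 + s} = \frac{1}{4423169 + 3732881} = \frac{1}{8156050}$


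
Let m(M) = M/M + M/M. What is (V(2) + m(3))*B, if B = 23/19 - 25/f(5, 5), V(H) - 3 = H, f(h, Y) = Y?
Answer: -504/19 ≈ -26.526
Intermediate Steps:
V(H) = 3 + H
B = -72/19 (B = 23/19 - 25/5 = 23*(1/19) - 25*1/5 = 23/19 - 5 = -72/19 ≈ -3.7895)
m(M) = 2 (m(M) = 1 + 1 = 2)
(V(2) + m(3))*B = ((3 + 2) + 2)*(-72/19) = (5 + 2)*(-72/19) = 7*(-72/19) = -504/19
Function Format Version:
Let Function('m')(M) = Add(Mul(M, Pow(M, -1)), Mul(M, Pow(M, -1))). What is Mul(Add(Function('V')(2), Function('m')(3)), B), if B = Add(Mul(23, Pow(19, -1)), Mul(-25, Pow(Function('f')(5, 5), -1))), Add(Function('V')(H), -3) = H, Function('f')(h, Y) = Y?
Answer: Rational(-504, 19) ≈ -26.526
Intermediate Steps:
Function('V')(H) = Add(3, H)
B = Rational(-72, 19) (B = Add(Mul(23, Pow(19, -1)), Mul(-25, Pow(5, -1))) = Add(Mul(23, Rational(1, 19)), Mul(-25, Rational(1, 5))) = Add(Rational(23, 19), -5) = Rational(-72, 19) ≈ -3.7895)
Function('m')(M) = 2 (Function('m')(M) = Add(1, 1) = 2)
Mul(Add(Function('V')(2), Function('m')(3)), B) = Mul(Add(Add(3, 2), 2), Rational(-72, 19)) = Mul(Add(5, 2), Rational(-72, 19)) = Mul(7, Rational(-72, 19)) = Rational(-504, 19)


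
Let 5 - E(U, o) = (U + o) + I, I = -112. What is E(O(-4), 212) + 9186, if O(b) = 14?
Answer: 9077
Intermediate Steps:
E(U, o) = 117 - U - o (E(U, o) = 5 - ((U + o) - 112) = 5 - (-112 + U + o) = 5 + (112 - U - o) = 117 - U - o)
E(O(-4), 212) + 9186 = (117 - 1*14 - 1*212) + 9186 = (117 - 14 - 212) + 9186 = -109 + 9186 = 9077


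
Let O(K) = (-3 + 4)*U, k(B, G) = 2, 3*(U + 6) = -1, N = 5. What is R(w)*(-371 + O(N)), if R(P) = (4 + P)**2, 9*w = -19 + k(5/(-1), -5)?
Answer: -408652/243 ≈ -1681.7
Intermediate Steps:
U = -19/3 (U = -6 + (1/3)*(-1) = -6 - 1/3 = -19/3 ≈ -6.3333)
O(K) = -19/3 (O(K) = (-3 + 4)*(-19/3) = 1*(-19/3) = -19/3)
w = -17/9 (w = (-19 + 2)/9 = (1/9)*(-17) = -17/9 ≈ -1.8889)
R(w)*(-371 + O(N)) = (4 - 17/9)**2*(-371 - 19/3) = (19/9)**2*(-1132/3) = (361/81)*(-1132/3) = -408652/243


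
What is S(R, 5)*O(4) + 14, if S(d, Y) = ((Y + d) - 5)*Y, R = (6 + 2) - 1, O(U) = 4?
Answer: 154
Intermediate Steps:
R = 7 (R = 8 - 1 = 7)
S(d, Y) = Y*(-5 + Y + d) (S(d, Y) = (-5 + Y + d)*Y = Y*(-5 + Y + d))
S(R, 5)*O(4) + 14 = (5*(-5 + 5 + 7))*4 + 14 = (5*7)*4 + 14 = 35*4 + 14 = 140 + 14 = 154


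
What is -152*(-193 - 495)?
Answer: 104576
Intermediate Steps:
-152*(-193 - 495) = -152*(-688) = 104576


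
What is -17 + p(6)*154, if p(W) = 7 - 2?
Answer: 753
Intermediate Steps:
p(W) = 5
-17 + p(6)*154 = -17 + 5*154 = -17 + 770 = 753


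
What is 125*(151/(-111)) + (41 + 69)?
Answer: -6665/111 ≈ -60.045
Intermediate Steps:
125*(151/(-111)) + (41 + 69) = 125*(151*(-1/111)) + 110 = 125*(-151/111) + 110 = -18875/111 + 110 = -6665/111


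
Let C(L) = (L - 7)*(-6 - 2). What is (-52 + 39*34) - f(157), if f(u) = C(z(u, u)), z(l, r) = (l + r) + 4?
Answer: 3762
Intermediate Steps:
z(l, r) = 4 + l + r
C(L) = 56 - 8*L (C(L) = (-7 + L)*(-8) = 56 - 8*L)
f(u) = 24 - 16*u (f(u) = 56 - 8*(4 + u + u) = 56 - 8*(4 + 2*u) = 56 + (-32 - 16*u) = 24 - 16*u)
(-52 + 39*34) - f(157) = (-52 + 39*34) - (24 - 16*157) = (-52 + 1326) - (24 - 2512) = 1274 - 1*(-2488) = 1274 + 2488 = 3762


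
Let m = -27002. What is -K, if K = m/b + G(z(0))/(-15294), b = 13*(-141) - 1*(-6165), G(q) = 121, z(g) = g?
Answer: 5742955/920189 ≈ 6.2411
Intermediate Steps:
b = 4332 (b = -1833 + 6165 = 4332)
K = -5742955/920189 (K = -27002/4332 + 121/(-15294) = -27002*1/4332 + 121*(-1/15294) = -13501/2166 - 121/15294 = -5742955/920189 ≈ -6.2411)
-K = -1*(-5742955/920189) = 5742955/920189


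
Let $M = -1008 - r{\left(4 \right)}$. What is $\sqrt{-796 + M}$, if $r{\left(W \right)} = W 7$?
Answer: $2 i \sqrt{458} \approx 42.802 i$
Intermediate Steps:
$r{\left(W \right)} = 7 W$
$M = -1036$ ($M = -1008 - 7 \cdot 4 = -1008 - 28 = -1036$)
$\sqrt{-796 + M} = \sqrt{-796 - 1036} = \sqrt{-1832} = 2 i \sqrt{458}$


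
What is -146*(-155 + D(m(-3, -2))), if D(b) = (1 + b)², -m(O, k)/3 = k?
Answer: 15476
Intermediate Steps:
m(O, k) = -3*k
-146*(-155 + D(m(-3, -2))) = -146*(-155 + (1 - 3*(-2))²) = -146*(-155 + (1 + 6)²) = -146*(-155 + 7²) = -146*(-155 + 49) = -146*(-106) = 15476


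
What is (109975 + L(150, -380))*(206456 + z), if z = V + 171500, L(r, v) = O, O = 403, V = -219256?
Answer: 17516988600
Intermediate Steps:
L(r, v) = 403
z = -47756 (z = -219256 + 171500 = -47756)
(109975 + L(150, -380))*(206456 + z) = (109975 + 403)*(206456 - 47756) = 110378*158700 = 17516988600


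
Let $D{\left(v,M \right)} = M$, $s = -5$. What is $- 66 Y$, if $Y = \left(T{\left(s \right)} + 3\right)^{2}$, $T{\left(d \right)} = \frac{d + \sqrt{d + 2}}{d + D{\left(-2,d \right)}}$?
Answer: $- \frac{20163}{25} + \frac{231 i \sqrt{3}}{5} \approx -806.52 + 80.021 i$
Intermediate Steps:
$T{\left(d \right)} = \frac{d + \sqrt{2 + d}}{2 d}$ ($T{\left(d \right)} = \frac{d + \sqrt{d + 2}}{d + d} = \frac{d + \sqrt{2 + d}}{2 d}$)
$Y = \left(\frac{7}{2} - \frac{i \sqrt{3}}{10}\right)^{2}$ ($Y = \left(\frac{-5 + \sqrt{2 - 5}}{2 \left(-5\right)} + 3\right)^{2} = \left(\frac{1}{2} \left(- \frac{1}{5}\right) \left(-5 + \sqrt{-3}\right) + 3\right)^{2} = \left(\frac{1}{2} \left(- \frac{1}{5}\right) \left(-5 + i \sqrt{3}\right) + 3\right)^{2} = \left(\left(\frac{1}{2} - \frac{i \sqrt{3}}{10}\right) + 3\right)^{2} = \left(\frac{7}{2} - \frac{i \sqrt{3}}{10}\right)^{2} \approx 12.22 - 1.2124 i$)
$- 66 Y = - 66 \frac{\left(35 - i \sqrt{3}\right)^{2}}{100} = - \frac{33 \left(35 - i \sqrt{3}\right)^{2}}{50}$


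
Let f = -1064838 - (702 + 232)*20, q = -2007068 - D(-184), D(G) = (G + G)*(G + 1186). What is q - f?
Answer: -554814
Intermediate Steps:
D(G) = 2*G*(1186 + G) (D(G) = (2*G)*(1186 + G) = 2*G*(1186 + G))
q = -1638332 (q = -2007068 - 2*(-184)*(1186 - 184) = -2007068 - 2*(-184)*1002 = -2007068 - 1*(-368736) = -2007068 + 368736 = -1638332)
f = -1083518 (f = -1064838 - 934*20 = -1064838 - 1*18680 = -1064838 - 18680 = -1083518)
q - f = -1638332 - 1*(-1083518) = -1638332 + 1083518 = -554814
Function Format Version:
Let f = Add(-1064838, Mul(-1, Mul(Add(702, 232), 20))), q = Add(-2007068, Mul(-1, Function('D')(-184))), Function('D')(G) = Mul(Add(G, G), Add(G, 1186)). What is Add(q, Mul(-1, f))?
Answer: -554814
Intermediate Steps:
Function('D')(G) = Mul(2, G, Add(1186, G)) (Function('D')(G) = Mul(Mul(2, G), Add(1186, G)) = Mul(2, G, Add(1186, G)))
q = -1638332 (q = Add(-2007068, Mul(-1, Mul(2, -184, Add(1186, -184)))) = Add(-2007068, Mul(-1, Mul(2, -184, 1002))) = Add(-2007068, Mul(-1, -368736)) = Add(-2007068, 368736) = -1638332)
f = -1083518 (f = Add(-1064838, Mul(-1, Mul(934, 20))) = Add(-1064838, Mul(-1, 18680)) = Add(-1064838, -18680) = -1083518)
Add(q, Mul(-1, f)) = Add(-1638332, Mul(-1, -1083518)) = Add(-1638332, 1083518) = -554814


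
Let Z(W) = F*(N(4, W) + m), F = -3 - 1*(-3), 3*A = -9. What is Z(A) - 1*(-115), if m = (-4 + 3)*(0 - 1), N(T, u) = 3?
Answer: 115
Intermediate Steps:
A = -3 (A = (⅓)*(-9) = -3)
F = 0 (F = -3 + 3 = 0)
m = 1 (m = -1*(-1) = 1)
Z(W) = 0 (Z(W) = 0*(3 + 1) = 0*4 = 0)
Z(A) - 1*(-115) = 0 - 1*(-115) = 0 + 115 = 115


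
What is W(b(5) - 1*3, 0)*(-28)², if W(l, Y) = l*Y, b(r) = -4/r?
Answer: 0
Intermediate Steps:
W(l, Y) = Y*l
W(b(5) - 1*3, 0)*(-28)² = (0*(-4/5 - 1*3))*(-28)² = (0*(-4*⅕ - 3))*784 = (0*(-⅘ - 3))*784 = (0*(-19/5))*784 = 0*784 = 0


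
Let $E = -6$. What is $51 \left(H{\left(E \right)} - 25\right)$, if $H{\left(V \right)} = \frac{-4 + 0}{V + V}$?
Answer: $-1258$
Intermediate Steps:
$H{\left(V \right)} = - \frac{2}{V}$ ($H{\left(V \right)} = - \frac{4}{2 V} = - 4 \frac{1}{2 V} = - \frac{2}{V}$)
$51 \left(H{\left(E \right)} - 25\right) = 51 \left(- \frac{2}{-6} - 25\right) = 51 \left(\left(-2\right) \left(- \frac{1}{6}\right) - 25\right) = 51 \left(\frac{1}{3} - 25\right) = 51 \left(- \frac{74}{3}\right) = -1258$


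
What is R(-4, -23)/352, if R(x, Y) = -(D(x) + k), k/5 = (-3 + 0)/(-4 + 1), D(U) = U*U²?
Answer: 59/352 ≈ 0.16761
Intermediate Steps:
D(U) = U³
k = 5 (k = 5*((-3 + 0)/(-4 + 1)) = 5*(-3/(-3)) = 5*(-3*(-⅓)) = 5*1 = 5)
R(x, Y) = -5 - x³ (R(x, Y) = -(x³ + 5) = -(5 + x³) = -5 - x³)
R(-4, -23)/352 = (-5 - 1*(-4)³)/352 = (-5 - 1*(-64))*(1/352) = (-5 + 64)*(1/352) = 59*(1/352) = 59/352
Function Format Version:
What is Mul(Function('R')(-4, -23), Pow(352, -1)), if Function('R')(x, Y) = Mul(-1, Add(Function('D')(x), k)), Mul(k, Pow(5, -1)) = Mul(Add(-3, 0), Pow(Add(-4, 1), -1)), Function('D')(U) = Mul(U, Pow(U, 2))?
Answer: Rational(59, 352) ≈ 0.16761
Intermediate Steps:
Function('D')(U) = Pow(U, 3)
k = 5 (k = Mul(5, Mul(Add(-3, 0), Pow(Add(-4, 1), -1))) = Mul(5, Mul(-3, Pow(-3, -1))) = Mul(5, Mul(-3, Rational(-1, 3))) = Mul(5, 1) = 5)
Function('R')(x, Y) = Add(-5, Mul(-1, Pow(x, 3))) (Function('R')(x, Y) = Mul(-1, Add(Pow(x, 3), 5)) = Mul(-1, Add(5, Pow(x, 3))) = Add(-5, Mul(-1, Pow(x, 3))))
Mul(Function('R')(-4, -23), Pow(352, -1)) = Mul(Add(-5, Mul(-1, Pow(-4, 3))), Pow(352, -1)) = Mul(Add(-5, Mul(-1, -64)), Rational(1, 352)) = Mul(Add(-5, 64), Rational(1, 352)) = Mul(59, Rational(1, 352)) = Rational(59, 352)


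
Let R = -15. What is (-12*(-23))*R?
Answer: -4140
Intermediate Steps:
(-12*(-23))*R = -12*(-23)*(-15) = 276*(-15) = -4140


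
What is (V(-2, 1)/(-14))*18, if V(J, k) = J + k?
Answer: 9/7 ≈ 1.2857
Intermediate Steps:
(V(-2, 1)/(-14))*18 = ((-2 + 1)/(-14))*18 = -1*(-1/14)*18 = (1/14)*18 = 9/7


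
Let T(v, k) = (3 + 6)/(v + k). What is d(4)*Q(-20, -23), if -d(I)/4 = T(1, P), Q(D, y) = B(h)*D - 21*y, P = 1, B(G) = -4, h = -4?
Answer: -10134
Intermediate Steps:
T(v, k) = 9/(k + v)
Q(D, y) = -21*y - 4*D (Q(D, y) = -4*D - 21*y = -21*y - 4*D)
d(I) = -18 (d(I) = -36/(1 + 1) = -36/2 = -4*9/2 = -18)
d(4)*Q(-20, -23) = -18*(-21*(-23) - 4*(-20)) = -18*(483 + 80) = -18*563 = -10134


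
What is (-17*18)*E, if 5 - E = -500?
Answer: -154530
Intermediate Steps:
E = 505 (E = 5 - 1*(-500) = 5 + 500 = 505)
(-17*18)*E = -17*18*505 = -306*505 = -154530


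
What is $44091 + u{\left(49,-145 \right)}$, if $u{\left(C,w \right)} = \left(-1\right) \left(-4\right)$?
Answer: $44095$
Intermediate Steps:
$u{\left(C,w \right)} = 4$
$44091 + u{\left(49,-145 \right)} = 44091 + 4 = 44095$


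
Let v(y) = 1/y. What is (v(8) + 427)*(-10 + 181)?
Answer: 584307/8 ≈ 73038.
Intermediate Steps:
(v(8) + 427)*(-10 + 181) = (1/8 + 427)*(-10 + 181) = (⅛ + 427)*171 = (3417/8)*171 = 584307/8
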